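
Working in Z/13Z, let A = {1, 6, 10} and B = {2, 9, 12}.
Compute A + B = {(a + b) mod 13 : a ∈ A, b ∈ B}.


Work in Z/13Z: reduce every sum a + b modulo 13.
Enumerate all 9 pairs:
a = 1: 1+2=3, 1+9=10, 1+12=0
a = 6: 6+2=8, 6+9=2, 6+12=5
a = 10: 10+2=12, 10+9=6, 10+12=9
Distinct residues collected: {0, 2, 3, 5, 6, 8, 9, 10, 12}
|A + B| = 9 (out of 13 total residues).

A + B = {0, 2, 3, 5, 6, 8, 9, 10, 12}


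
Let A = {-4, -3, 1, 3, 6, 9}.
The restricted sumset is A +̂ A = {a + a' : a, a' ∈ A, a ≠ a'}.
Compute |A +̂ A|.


Restricted sumset: A +̂ A = {a + a' : a ∈ A, a' ∈ A, a ≠ a'}.
Equivalently, take A + A and drop any sum 2a that is achievable ONLY as a + a for a ∈ A (i.e. sums representable only with equal summands).
Enumerate pairs (a, a') with a < a' (symmetric, so each unordered pair gives one sum; this covers all a ≠ a'):
  -4 + -3 = -7
  -4 + 1 = -3
  -4 + 3 = -1
  -4 + 6 = 2
  -4 + 9 = 5
  -3 + 1 = -2
  -3 + 3 = 0
  -3 + 6 = 3
  -3 + 9 = 6
  1 + 3 = 4
  1 + 6 = 7
  1 + 9 = 10
  3 + 6 = 9
  3 + 9 = 12
  6 + 9 = 15
Collected distinct sums: {-7, -3, -2, -1, 0, 2, 3, 4, 5, 6, 7, 9, 10, 12, 15}
|A +̂ A| = 15
(Reference bound: |A +̂ A| ≥ 2|A| - 3 for |A| ≥ 2, with |A| = 6 giving ≥ 9.)

|A +̂ A| = 15


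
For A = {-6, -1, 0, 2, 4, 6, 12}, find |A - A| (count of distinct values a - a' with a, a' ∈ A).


A - A = {a - a' : a, a' ∈ A}; |A| = 7.
Bounds: 2|A|-1 ≤ |A - A| ≤ |A|² - |A| + 1, i.e. 13 ≤ |A - A| ≤ 43.
Note: 0 ∈ A - A always (from a - a). The set is symmetric: if d ∈ A - A then -d ∈ A - A.
Enumerate nonzero differences d = a - a' with a > a' (then include -d):
Positive differences: {1, 2, 3, 4, 5, 6, 7, 8, 10, 12, 13, 18}
Full difference set: {0} ∪ (positive diffs) ∪ (negative diffs).
|A - A| = 1 + 2·12 = 25 (matches direct enumeration: 25).

|A - A| = 25


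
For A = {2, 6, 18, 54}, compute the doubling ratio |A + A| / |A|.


|A| = 4.
Compute A + A by enumerating all 16 pairs.
A + A = {4, 8, 12, 20, 24, 36, 56, 60, 72, 108}, so |A + A| = 10.
K = |A + A| / |A| = 10/4 = 5/2 ≈ 2.5000.
Reference: AP of size 4 gives K = 7/4 ≈ 1.7500; a fully generic set of size 4 gives K ≈ 2.5000.

|A| = 4, |A + A| = 10, K = 10/4 = 5/2.


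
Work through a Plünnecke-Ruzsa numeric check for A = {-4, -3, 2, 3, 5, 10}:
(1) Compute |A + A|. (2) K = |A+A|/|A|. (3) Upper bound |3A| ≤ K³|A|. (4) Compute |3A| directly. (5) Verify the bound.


|A| = 6.
Step 1: Compute A + A by enumerating all 36 pairs.
A + A = {-8, -7, -6, -2, -1, 0, 1, 2, 4, 5, 6, 7, 8, 10, 12, 13, 15, 20}, so |A + A| = 18.
Step 2: Doubling constant K = |A + A|/|A| = 18/6 = 18/6 ≈ 3.0000.
Step 3: Plünnecke-Ruzsa gives |3A| ≤ K³·|A| = (3.0000)³ · 6 ≈ 162.0000.
Step 4: Compute 3A = A + A + A directly by enumerating all triples (a,b,c) ∈ A³; |3A| = 34.
Step 5: Check 34 ≤ 162.0000? Yes ✓.

K = 18/6, Plünnecke-Ruzsa bound K³|A| ≈ 162.0000, |3A| = 34, inequality holds.


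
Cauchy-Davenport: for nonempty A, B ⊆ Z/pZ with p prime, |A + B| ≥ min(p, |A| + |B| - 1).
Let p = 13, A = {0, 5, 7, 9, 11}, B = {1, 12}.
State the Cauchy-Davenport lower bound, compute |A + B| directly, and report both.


Cauchy-Davenport: |A + B| ≥ min(p, |A| + |B| - 1) for A, B nonempty in Z/pZ.
|A| = 5, |B| = 2, p = 13.
CD lower bound = min(13, 5 + 2 - 1) = min(13, 6) = 6.
Compute A + B mod 13 directly:
a = 0: 0+1=1, 0+12=12
a = 5: 5+1=6, 5+12=4
a = 7: 7+1=8, 7+12=6
a = 9: 9+1=10, 9+12=8
a = 11: 11+1=12, 11+12=10
A + B = {1, 4, 6, 8, 10, 12}, so |A + B| = 6.
Verify: 6 ≥ 6? Yes ✓.

CD lower bound = 6, actual |A + B| = 6.


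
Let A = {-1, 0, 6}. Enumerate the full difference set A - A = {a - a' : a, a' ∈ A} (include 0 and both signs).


A - A = {a - a' : a, a' ∈ A}.
Compute a - a' for each ordered pair (a, a'):
a = -1: -1--1=0, -1-0=-1, -1-6=-7
a = 0: 0--1=1, 0-0=0, 0-6=-6
a = 6: 6--1=7, 6-0=6, 6-6=0
Collecting distinct values (and noting 0 appears from a-a):
A - A = {-7, -6, -1, 0, 1, 6, 7}
|A - A| = 7

A - A = {-7, -6, -1, 0, 1, 6, 7}


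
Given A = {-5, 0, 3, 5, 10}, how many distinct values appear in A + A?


A + A = {a + a' : a, a' ∈ A}; |A| = 5.
General bounds: 2|A| - 1 ≤ |A + A| ≤ |A|(|A|+1)/2, i.e. 9 ≤ |A + A| ≤ 15.
Lower bound 2|A|-1 is attained iff A is an arithmetic progression.
Enumerate sums a + a' for a ≤ a' (symmetric, so this suffices):
a = -5: -5+-5=-10, -5+0=-5, -5+3=-2, -5+5=0, -5+10=5
a = 0: 0+0=0, 0+3=3, 0+5=5, 0+10=10
a = 3: 3+3=6, 3+5=8, 3+10=13
a = 5: 5+5=10, 5+10=15
a = 10: 10+10=20
Distinct sums: {-10, -5, -2, 0, 3, 5, 6, 8, 10, 13, 15, 20}
|A + A| = 12

|A + A| = 12


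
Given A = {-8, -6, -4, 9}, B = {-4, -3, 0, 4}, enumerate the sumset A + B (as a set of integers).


A + B = {a + b : a ∈ A, b ∈ B}.
Enumerate all |A|·|B| = 4·4 = 16 pairs (a, b) and collect distinct sums.
a = -8: -8+-4=-12, -8+-3=-11, -8+0=-8, -8+4=-4
a = -6: -6+-4=-10, -6+-3=-9, -6+0=-6, -6+4=-2
a = -4: -4+-4=-8, -4+-3=-7, -4+0=-4, -4+4=0
a = 9: 9+-4=5, 9+-3=6, 9+0=9, 9+4=13
Collecting distinct sums: A + B = {-12, -11, -10, -9, -8, -7, -6, -4, -2, 0, 5, 6, 9, 13}
|A + B| = 14

A + B = {-12, -11, -10, -9, -8, -7, -6, -4, -2, 0, 5, 6, 9, 13}


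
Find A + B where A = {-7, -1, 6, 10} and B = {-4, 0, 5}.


A + B = {a + b : a ∈ A, b ∈ B}.
Enumerate all |A|·|B| = 4·3 = 12 pairs (a, b) and collect distinct sums.
a = -7: -7+-4=-11, -7+0=-7, -7+5=-2
a = -1: -1+-4=-5, -1+0=-1, -1+5=4
a = 6: 6+-4=2, 6+0=6, 6+5=11
a = 10: 10+-4=6, 10+0=10, 10+5=15
Collecting distinct sums: A + B = {-11, -7, -5, -2, -1, 2, 4, 6, 10, 11, 15}
|A + B| = 11

A + B = {-11, -7, -5, -2, -1, 2, 4, 6, 10, 11, 15}


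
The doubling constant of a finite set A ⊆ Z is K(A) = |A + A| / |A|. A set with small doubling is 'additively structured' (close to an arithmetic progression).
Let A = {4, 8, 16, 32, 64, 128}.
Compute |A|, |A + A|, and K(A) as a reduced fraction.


|A| = 6.
Compute A + A by enumerating all 36 pairs.
A + A = {8, 12, 16, 20, 24, 32, 36, 40, 48, 64, 68, 72, 80, 96, 128, 132, 136, 144, 160, 192, 256}, so |A + A| = 21.
K = |A + A| / |A| = 21/6 = 7/2 ≈ 3.5000.
Reference: AP of size 6 gives K = 11/6 ≈ 1.8333; a fully generic set of size 6 gives K ≈ 3.5000.

|A| = 6, |A + A| = 21, K = 21/6 = 7/2.


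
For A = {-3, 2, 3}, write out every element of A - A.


A - A = {a - a' : a, a' ∈ A}.
Compute a - a' for each ordered pair (a, a'):
a = -3: -3--3=0, -3-2=-5, -3-3=-6
a = 2: 2--3=5, 2-2=0, 2-3=-1
a = 3: 3--3=6, 3-2=1, 3-3=0
Collecting distinct values (and noting 0 appears from a-a):
A - A = {-6, -5, -1, 0, 1, 5, 6}
|A - A| = 7

A - A = {-6, -5, -1, 0, 1, 5, 6}


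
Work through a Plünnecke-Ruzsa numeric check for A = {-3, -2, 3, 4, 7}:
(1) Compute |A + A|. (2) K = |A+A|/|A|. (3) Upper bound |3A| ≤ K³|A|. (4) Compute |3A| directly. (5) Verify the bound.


|A| = 5.
Step 1: Compute A + A by enumerating all 25 pairs.
A + A = {-6, -5, -4, 0, 1, 2, 4, 5, 6, 7, 8, 10, 11, 14}, so |A + A| = 14.
Step 2: Doubling constant K = |A + A|/|A| = 14/5 = 14/5 ≈ 2.8000.
Step 3: Plünnecke-Ruzsa gives |3A| ≤ K³·|A| = (2.8000)³ · 5 ≈ 109.7600.
Step 4: Compute 3A = A + A + A directly by enumerating all triples (a,b,c) ∈ A³; |3A| = 26.
Step 5: Check 26 ≤ 109.7600? Yes ✓.

K = 14/5, Plünnecke-Ruzsa bound K³|A| ≈ 109.7600, |3A| = 26, inequality holds.


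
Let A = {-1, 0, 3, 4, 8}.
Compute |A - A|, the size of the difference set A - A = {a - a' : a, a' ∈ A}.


A - A = {a - a' : a, a' ∈ A}; |A| = 5.
Bounds: 2|A|-1 ≤ |A - A| ≤ |A|² - |A| + 1, i.e. 9 ≤ |A - A| ≤ 21.
Note: 0 ∈ A - A always (from a - a). The set is symmetric: if d ∈ A - A then -d ∈ A - A.
Enumerate nonzero differences d = a - a' with a > a' (then include -d):
Positive differences: {1, 3, 4, 5, 8, 9}
Full difference set: {0} ∪ (positive diffs) ∪ (negative diffs).
|A - A| = 1 + 2·6 = 13 (matches direct enumeration: 13).

|A - A| = 13


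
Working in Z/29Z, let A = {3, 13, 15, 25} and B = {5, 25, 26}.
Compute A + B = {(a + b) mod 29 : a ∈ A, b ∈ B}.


Work in Z/29Z: reduce every sum a + b modulo 29.
Enumerate all 12 pairs:
a = 3: 3+5=8, 3+25=28, 3+26=0
a = 13: 13+5=18, 13+25=9, 13+26=10
a = 15: 15+5=20, 15+25=11, 15+26=12
a = 25: 25+5=1, 25+25=21, 25+26=22
Distinct residues collected: {0, 1, 8, 9, 10, 11, 12, 18, 20, 21, 22, 28}
|A + B| = 12 (out of 29 total residues).

A + B = {0, 1, 8, 9, 10, 11, 12, 18, 20, 21, 22, 28}


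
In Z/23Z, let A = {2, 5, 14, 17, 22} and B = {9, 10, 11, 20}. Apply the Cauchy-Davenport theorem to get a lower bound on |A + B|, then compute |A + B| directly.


Cauchy-Davenport: |A + B| ≥ min(p, |A| + |B| - 1) for A, B nonempty in Z/pZ.
|A| = 5, |B| = 4, p = 23.
CD lower bound = min(23, 5 + 4 - 1) = min(23, 8) = 8.
Compute A + B mod 23 directly:
a = 2: 2+9=11, 2+10=12, 2+11=13, 2+20=22
a = 5: 5+9=14, 5+10=15, 5+11=16, 5+20=2
a = 14: 14+9=0, 14+10=1, 14+11=2, 14+20=11
a = 17: 17+9=3, 17+10=4, 17+11=5, 17+20=14
a = 22: 22+9=8, 22+10=9, 22+11=10, 22+20=19
A + B = {0, 1, 2, 3, 4, 5, 8, 9, 10, 11, 12, 13, 14, 15, 16, 19, 22}, so |A + B| = 17.
Verify: 17 ≥ 8? Yes ✓.

CD lower bound = 8, actual |A + B| = 17.


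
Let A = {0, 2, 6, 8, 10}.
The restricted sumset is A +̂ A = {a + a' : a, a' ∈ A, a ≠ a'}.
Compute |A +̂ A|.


Restricted sumset: A +̂ A = {a + a' : a ∈ A, a' ∈ A, a ≠ a'}.
Equivalently, take A + A and drop any sum 2a that is achievable ONLY as a + a for a ∈ A (i.e. sums representable only with equal summands).
Enumerate pairs (a, a') with a < a' (symmetric, so each unordered pair gives one sum; this covers all a ≠ a'):
  0 + 2 = 2
  0 + 6 = 6
  0 + 8 = 8
  0 + 10 = 10
  2 + 6 = 8
  2 + 8 = 10
  2 + 10 = 12
  6 + 8 = 14
  6 + 10 = 16
  8 + 10 = 18
Collected distinct sums: {2, 6, 8, 10, 12, 14, 16, 18}
|A +̂ A| = 8
(Reference bound: |A +̂ A| ≥ 2|A| - 3 for |A| ≥ 2, with |A| = 5 giving ≥ 7.)

|A +̂ A| = 8


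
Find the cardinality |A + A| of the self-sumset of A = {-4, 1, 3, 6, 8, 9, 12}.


A + A = {a + a' : a, a' ∈ A}; |A| = 7.
General bounds: 2|A| - 1 ≤ |A + A| ≤ |A|(|A|+1)/2, i.e. 13 ≤ |A + A| ≤ 28.
Lower bound 2|A|-1 is attained iff A is an arithmetic progression.
Enumerate sums a + a' for a ≤ a' (symmetric, so this suffices):
a = -4: -4+-4=-8, -4+1=-3, -4+3=-1, -4+6=2, -4+8=4, -4+9=5, -4+12=8
a = 1: 1+1=2, 1+3=4, 1+6=7, 1+8=9, 1+9=10, 1+12=13
a = 3: 3+3=6, 3+6=9, 3+8=11, 3+9=12, 3+12=15
a = 6: 6+6=12, 6+8=14, 6+9=15, 6+12=18
a = 8: 8+8=16, 8+9=17, 8+12=20
a = 9: 9+9=18, 9+12=21
a = 12: 12+12=24
Distinct sums: {-8, -3, -1, 2, 4, 5, 6, 7, 8, 9, 10, 11, 12, 13, 14, 15, 16, 17, 18, 20, 21, 24}
|A + A| = 22

|A + A| = 22


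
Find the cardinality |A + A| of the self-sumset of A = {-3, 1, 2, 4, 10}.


A + A = {a + a' : a, a' ∈ A}; |A| = 5.
General bounds: 2|A| - 1 ≤ |A + A| ≤ |A|(|A|+1)/2, i.e. 9 ≤ |A + A| ≤ 15.
Lower bound 2|A|-1 is attained iff A is an arithmetic progression.
Enumerate sums a + a' for a ≤ a' (symmetric, so this suffices):
a = -3: -3+-3=-6, -3+1=-2, -3+2=-1, -3+4=1, -3+10=7
a = 1: 1+1=2, 1+2=3, 1+4=5, 1+10=11
a = 2: 2+2=4, 2+4=6, 2+10=12
a = 4: 4+4=8, 4+10=14
a = 10: 10+10=20
Distinct sums: {-6, -2, -1, 1, 2, 3, 4, 5, 6, 7, 8, 11, 12, 14, 20}
|A + A| = 15

|A + A| = 15


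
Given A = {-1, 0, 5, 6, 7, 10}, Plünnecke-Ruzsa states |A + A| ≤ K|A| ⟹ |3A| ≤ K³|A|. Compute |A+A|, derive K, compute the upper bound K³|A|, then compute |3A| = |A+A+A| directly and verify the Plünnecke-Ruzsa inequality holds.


|A| = 6.
Step 1: Compute A + A by enumerating all 36 pairs.
A + A = {-2, -1, 0, 4, 5, 6, 7, 9, 10, 11, 12, 13, 14, 15, 16, 17, 20}, so |A + A| = 17.
Step 2: Doubling constant K = |A + A|/|A| = 17/6 = 17/6 ≈ 2.8333.
Step 3: Plünnecke-Ruzsa gives |3A| ≤ K³·|A| = (2.8333)³ · 6 ≈ 136.4722.
Step 4: Compute 3A = A + A + A directly by enumerating all triples (a,b,c) ∈ A³; |3A| = 30.
Step 5: Check 30 ≤ 136.4722? Yes ✓.

K = 17/6, Plünnecke-Ruzsa bound K³|A| ≈ 136.4722, |3A| = 30, inequality holds.


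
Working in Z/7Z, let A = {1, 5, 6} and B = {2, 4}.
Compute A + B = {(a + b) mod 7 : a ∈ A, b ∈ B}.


Work in Z/7Z: reduce every sum a + b modulo 7.
Enumerate all 6 pairs:
a = 1: 1+2=3, 1+4=5
a = 5: 5+2=0, 5+4=2
a = 6: 6+2=1, 6+4=3
Distinct residues collected: {0, 1, 2, 3, 5}
|A + B| = 5 (out of 7 total residues).

A + B = {0, 1, 2, 3, 5}


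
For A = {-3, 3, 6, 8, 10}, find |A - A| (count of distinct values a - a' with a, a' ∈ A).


A - A = {a - a' : a, a' ∈ A}; |A| = 5.
Bounds: 2|A|-1 ≤ |A - A| ≤ |A|² - |A| + 1, i.e. 9 ≤ |A - A| ≤ 21.
Note: 0 ∈ A - A always (from a - a). The set is symmetric: if d ∈ A - A then -d ∈ A - A.
Enumerate nonzero differences d = a - a' with a > a' (then include -d):
Positive differences: {2, 3, 4, 5, 6, 7, 9, 11, 13}
Full difference set: {0} ∪ (positive diffs) ∪ (negative diffs).
|A - A| = 1 + 2·9 = 19 (matches direct enumeration: 19).

|A - A| = 19


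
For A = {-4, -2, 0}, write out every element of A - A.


A - A = {a - a' : a, a' ∈ A}.
Compute a - a' for each ordered pair (a, a'):
a = -4: -4--4=0, -4--2=-2, -4-0=-4
a = -2: -2--4=2, -2--2=0, -2-0=-2
a = 0: 0--4=4, 0--2=2, 0-0=0
Collecting distinct values (and noting 0 appears from a-a):
A - A = {-4, -2, 0, 2, 4}
|A - A| = 5

A - A = {-4, -2, 0, 2, 4}


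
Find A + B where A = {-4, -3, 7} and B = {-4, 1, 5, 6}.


A + B = {a + b : a ∈ A, b ∈ B}.
Enumerate all |A|·|B| = 3·4 = 12 pairs (a, b) and collect distinct sums.
a = -4: -4+-4=-8, -4+1=-3, -4+5=1, -4+6=2
a = -3: -3+-4=-7, -3+1=-2, -3+5=2, -3+6=3
a = 7: 7+-4=3, 7+1=8, 7+5=12, 7+6=13
Collecting distinct sums: A + B = {-8, -7, -3, -2, 1, 2, 3, 8, 12, 13}
|A + B| = 10

A + B = {-8, -7, -3, -2, 1, 2, 3, 8, 12, 13}


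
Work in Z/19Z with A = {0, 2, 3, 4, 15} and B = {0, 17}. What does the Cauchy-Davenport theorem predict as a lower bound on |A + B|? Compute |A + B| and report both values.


Cauchy-Davenport: |A + B| ≥ min(p, |A| + |B| - 1) for A, B nonempty in Z/pZ.
|A| = 5, |B| = 2, p = 19.
CD lower bound = min(19, 5 + 2 - 1) = min(19, 6) = 6.
Compute A + B mod 19 directly:
a = 0: 0+0=0, 0+17=17
a = 2: 2+0=2, 2+17=0
a = 3: 3+0=3, 3+17=1
a = 4: 4+0=4, 4+17=2
a = 15: 15+0=15, 15+17=13
A + B = {0, 1, 2, 3, 4, 13, 15, 17}, so |A + B| = 8.
Verify: 8 ≥ 6? Yes ✓.

CD lower bound = 6, actual |A + B| = 8.


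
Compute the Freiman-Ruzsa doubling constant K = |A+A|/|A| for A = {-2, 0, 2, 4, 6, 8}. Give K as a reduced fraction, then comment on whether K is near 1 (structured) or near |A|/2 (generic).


|A| = 6.
Compute A + A by enumerating all 36 pairs.
A + A = {-4, -2, 0, 2, 4, 6, 8, 10, 12, 14, 16}, so |A + A| = 11.
K = |A + A| / |A| = 11/6 (already in lowest terms) ≈ 1.8333.
Reference: AP of size 6 gives K = 11/6 ≈ 1.8333; a fully generic set of size 6 gives K ≈ 3.5000.

|A| = 6, |A + A| = 11, K = 11/6.


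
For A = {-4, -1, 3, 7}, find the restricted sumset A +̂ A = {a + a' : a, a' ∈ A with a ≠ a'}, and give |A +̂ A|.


Restricted sumset: A +̂ A = {a + a' : a ∈ A, a' ∈ A, a ≠ a'}.
Equivalently, take A + A and drop any sum 2a that is achievable ONLY as a + a for a ∈ A (i.e. sums representable only with equal summands).
Enumerate pairs (a, a') with a < a' (symmetric, so each unordered pair gives one sum; this covers all a ≠ a'):
  -4 + -1 = -5
  -4 + 3 = -1
  -4 + 7 = 3
  -1 + 3 = 2
  -1 + 7 = 6
  3 + 7 = 10
Collected distinct sums: {-5, -1, 2, 3, 6, 10}
|A +̂ A| = 6
(Reference bound: |A +̂ A| ≥ 2|A| - 3 for |A| ≥ 2, with |A| = 4 giving ≥ 5.)

|A +̂ A| = 6


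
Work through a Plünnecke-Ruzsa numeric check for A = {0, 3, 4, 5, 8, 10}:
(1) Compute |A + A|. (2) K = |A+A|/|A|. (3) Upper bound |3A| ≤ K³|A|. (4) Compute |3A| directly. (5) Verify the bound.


|A| = 6.
Step 1: Compute A + A by enumerating all 36 pairs.
A + A = {0, 3, 4, 5, 6, 7, 8, 9, 10, 11, 12, 13, 14, 15, 16, 18, 20}, so |A + A| = 17.
Step 2: Doubling constant K = |A + A|/|A| = 17/6 = 17/6 ≈ 2.8333.
Step 3: Plünnecke-Ruzsa gives |3A| ≤ K³·|A| = (2.8333)³ · 6 ≈ 136.4722.
Step 4: Compute 3A = A + A + A directly by enumerating all triples (a,b,c) ∈ A³; |3A| = 27.
Step 5: Check 27 ≤ 136.4722? Yes ✓.

K = 17/6, Plünnecke-Ruzsa bound K³|A| ≈ 136.4722, |3A| = 27, inequality holds.


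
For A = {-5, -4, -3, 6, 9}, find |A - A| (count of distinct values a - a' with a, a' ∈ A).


A - A = {a - a' : a, a' ∈ A}; |A| = 5.
Bounds: 2|A|-1 ≤ |A - A| ≤ |A|² - |A| + 1, i.e. 9 ≤ |A - A| ≤ 21.
Note: 0 ∈ A - A always (from a - a). The set is symmetric: if d ∈ A - A then -d ∈ A - A.
Enumerate nonzero differences d = a - a' with a > a' (then include -d):
Positive differences: {1, 2, 3, 9, 10, 11, 12, 13, 14}
Full difference set: {0} ∪ (positive diffs) ∪ (negative diffs).
|A - A| = 1 + 2·9 = 19 (matches direct enumeration: 19).

|A - A| = 19


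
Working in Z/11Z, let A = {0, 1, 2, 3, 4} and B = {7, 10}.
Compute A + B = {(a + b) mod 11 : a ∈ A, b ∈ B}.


Work in Z/11Z: reduce every sum a + b modulo 11.
Enumerate all 10 pairs:
a = 0: 0+7=7, 0+10=10
a = 1: 1+7=8, 1+10=0
a = 2: 2+7=9, 2+10=1
a = 3: 3+7=10, 3+10=2
a = 4: 4+7=0, 4+10=3
Distinct residues collected: {0, 1, 2, 3, 7, 8, 9, 10}
|A + B| = 8 (out of 11 total residues).

A + B = {0, 1, 2, 3, 7, 8, 9, 10}


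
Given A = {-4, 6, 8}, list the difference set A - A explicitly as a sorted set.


A - A = {a - a' : a, a' ∈ A}.
Compute a - a' for each ordered pair (a, a'):
a = -4: -4--4=0, -4-6=-10, -4-8=-12
a = 6: 6--4=10, 6-6=0, 6-8=-2
a = 8: 8--4=12, 8-6=2, 8-8=0
Collecting distinct values (and noting 0 appears from a-a):
A - A = {-12, -10, -2, 0, 2, 10, 12}
|A - A| = 7

A - A = {-12, -10, -2, 0, 2, 10, 12}


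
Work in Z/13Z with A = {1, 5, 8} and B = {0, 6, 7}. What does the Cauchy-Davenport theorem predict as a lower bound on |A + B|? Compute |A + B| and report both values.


Cauchy-Davenport: |A + B| ≥ min(p, |A| + |B| - 1) for A, B nonempty in Z/pZ.
|A| = 3, |B| = 3, p = 13.
CD lower bound = min(13, 3 + 3 - 1) = min(13, 5) = 5.
Compute A + B mod 13 directly:
a = 1: 1+0=1, 1+6=7, 1+7=8
a = 5: 5+0=5, 5+6=11, 5+7=12
a = 8: 8+0=8, 8+6=1, 8+7=2
A + B = {1, 2, 5, 7, 8, 11, 12}, so |A + B| = 7.
Verify: 7 ≥ 5? Yes ✓.

CD lower bound = 5, actual |A + B| = 7.


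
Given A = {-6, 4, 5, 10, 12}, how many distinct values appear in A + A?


A + A = {a + a' : a, a' ∈ A}; |A| = 5.
General bounds: 2|A| - 1 ≤ |A + A| ≤ |A|(|A|+1)/2, i.e. 9 ≤ |A + A| ≤ 15.
Lower bound 2|A|-1 is attained iff A is an arithmetic progression.
Enumerate sums a + a' for a ≤ a' (symmetric, so this suffices):
a = -6: -6+-6=-12, -6+4=-2, -6+5=-1, -6+10=4, -6+12=6
a = 4: 4+4=8, 4+5=9, 4+10=14, 4+12=16
a = 5: 5+5=10, 5+10=15, 5+12=17
a = 10: 10+10=20, 10+12=22
a = 12: 12+12=24
Distinct sums: {-12, -2, -1, 4, 6, 8, 9, 10, 14, 15, 16, 17, 20, 22, 24}
|A + A| = 15

|A + A| = 15


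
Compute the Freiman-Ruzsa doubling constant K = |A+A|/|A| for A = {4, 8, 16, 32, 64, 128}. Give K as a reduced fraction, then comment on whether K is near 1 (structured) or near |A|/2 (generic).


|A| = 6.
Compute A + A by enumerating all 36 pairs.
A + A = {8, 12, 16, 20, 24, 32, 36, 40, 48, 64, 68, 72, 80, 96, 128, 132, 136, 144, 160, 192, 256}, so |A + A| = 21.
K = |A + A| / |A| = 21/6 = 7/2 ≈ 3.5000.
Reference: AP of size 6 gives K = 11/6 ≈ 1.8333; a fully generic set of size 6 gives K ≈ 3.5000.

|A| = 6, |A + A| = 21, K = 21/6 = 7/2.


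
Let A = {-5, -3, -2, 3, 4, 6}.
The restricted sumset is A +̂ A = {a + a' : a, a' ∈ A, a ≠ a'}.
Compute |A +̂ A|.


Restricted sumset: A +̂ A = {a + a' : a ∈ A, a' ∈ A, a ≠ a'}.
Equivalently, take A + A and drop any sum 2a that is achievable ONLY as a + a for a ∈ A (i.e. sums representable only with equal summands).
Enumerate pairs (a, a') with a < a' (symmetric, so each unordered pair gives one sum; this covers all a ≠ a'):
  -5 + -3 = -8
  -5 + -2 = -7
  -5 + 3 = -2
  -5 + 4 = -1
  -5 + 6 = 1
  -3 + -2 = -5
  -3 + 3 = 0
  -3 + 4 = 1
  -3 + 6 = 3
  -2 + 3 = 1
  -2 + 4 = 2
  -2 + 6 = 4
  3 + 4 = 7
  3 + 6 = 9
  4 + 6 = 10
Collected distinct sums: {-8, -7, -5, -2, -1, 0, 1, 2, 3, 4, 7, 9, 10}
|A +̂ A| = 13
(Reference bound: |A +̂ A| ≥ 2|A| - 3 for |A| ≥ 2, with |A| = 6 giving ≥ 9.)

|A +̂ A| = 13


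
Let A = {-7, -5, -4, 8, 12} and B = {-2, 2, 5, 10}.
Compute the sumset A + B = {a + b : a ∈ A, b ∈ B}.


A + B = {a + b : a ∈ A, b ∈ B}.
Enumerate all |A|·|B| = 5·4 = 20 pairs (a, b) and collect distinct sums.
a = -7: -7+-2=-9, -7+2=-5, -7+5=-2, -7+10=3
a = -5: -5+-2=-7, -5+2=-3, -5+5=0, -5+10=5
a = -4: -4+-2=-6, -4+2=-2, -4+5=1, -4+10=6
a = 8: 8+-2=6, 8+2=10, 8+5=13, 8+10=18
a = 12: 12+-2=10, 12+2=14, 12+5=17, 12+10=22
Collecting distinct sums: A + B = {-9, -7, -6, -5, -3, -2, 0, 1, 3, 5, 6, 10, 13, 14, 17, 18, 22}
|A + B| = 17

A + B = {-9, -7, -6, -5, -3, -2, 0, 1, 3, 5, 6, 10, 13, 14, 17, 18, 22}


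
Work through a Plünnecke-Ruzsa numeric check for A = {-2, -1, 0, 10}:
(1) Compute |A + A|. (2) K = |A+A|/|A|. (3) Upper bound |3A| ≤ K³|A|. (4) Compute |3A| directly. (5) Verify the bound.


|A| = 4.
Step 1: Compute A + A by enumerating all 16 pairs.
A + A = {-4, -3, -2, -1, 0, 8, 9, 10, 20}, so |A + A| = 9.
Step 2: Doubling constant K = |A + A|/|A| = 9/4 = 9/4 ≈ 2.2500.
Step 3: Plünnecke-Ruzsa gives |3A| ≤ K³·|A| = (2.2500)³ · 4 ≈ 45.5625.
Step 4: Compute 3A = A + A + A directly by enumerating all triples (a,b,c) ∈ A³; |3A| = 16.
Step 5: Check 16 ≤ 45.5625? Yes ✓.

K = 9/4, Plünnecke-Ruzsa bound K³|A| ≈ 45.5625, |3A| = 16, inequality holds.


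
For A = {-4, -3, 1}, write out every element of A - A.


A - A = {a - a' : a, a' ∈ A}.
Compute a - a' for each ordered pair (a, a'):
a = -4: -4--4=0, -4--3=-1, -4-1=-5
a = -3: -3--4=1, -3--3=0, -3-1=-4
a = 1: 1--4=5, 1--3=4, 1-1=0
Collecting distinct values (and noting 0 appears from a-a):
A - A = {-5, -4, -1, 0, 1, 4, 5}
|A - A| = 7

A - A = {-5, -4, -1, 0, 1, 4, 5}


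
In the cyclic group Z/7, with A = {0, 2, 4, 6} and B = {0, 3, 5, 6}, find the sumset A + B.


Work in Z/7Z: reduce every sum a + b modulo 7.
Enumerate all 16 pairs:
a = 0: 0+0=0, 0+3=3, 0+5=5, 0+6=6
a = 2: 2+0=2, 2+3=5, 2+5=0, 2+6=1
a = 4: 4+0=4, 4+3=0, 4+5=2, 4+6=3
a = 6: 6+0=6, 6+3=2, 6+5=4, 6+6=5
Distinct residues collected: {0, 1, 2, 3, 4, 5, 6}
|A + B| = 7 (out of 7 total residues).

A + B = {0, 1, 2, 3, 4, 5, 6}


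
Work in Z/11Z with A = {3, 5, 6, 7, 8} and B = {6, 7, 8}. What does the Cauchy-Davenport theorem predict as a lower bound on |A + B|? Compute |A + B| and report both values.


Cauchy-Davenport: |A + B| ≥ min(p, |A| + |B| - 1) for A, B nonempty in Z/pZ.
|A| = 5, |B| = 3, p = 11.
CD lower bound = min(11, 5 + 3 - 1) = min(11, 7) = 7.
Compute A + B mod 11 directly:
a = 3: 3+6=9, 3+7=10, 3+8=0
a = 5: 5+6=0, 5+7=1, 5+8=2
a = 6: 6+6=1, 6+7=2, 6+8=3
a = 7: 7+6=2, 7+7=3, 7+8=4
a = 8: 8+6=3, 8+7=4, 8+8=5
A + B = {0, 1, 2, 3, 4, 5, 9, 10}, so |A + B| = 8.
Verify: 8 ≥ 7? Yes ✓.

CD lower bound = 7, actual |A + B| = 8.


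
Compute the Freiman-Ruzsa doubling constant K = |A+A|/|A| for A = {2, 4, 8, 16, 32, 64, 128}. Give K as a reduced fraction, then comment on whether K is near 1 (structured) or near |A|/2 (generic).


|A| = 7.
Compute A + A by enumerating all 49 pairs.
A + A = {4, 6, 8, 10, 12, 16, 18, 20, 24, 32, 34, 36, 40, 48, 64, 66, 68, 72, 80, 96, 128, 130, 132, 136, 144, 160, 192, 256}, so |A + A| = 28.
K = |A + A| / |A| = 28/7 = 4/1 ≈ 4.0000.
Reference: AP of size 7 gives K = 13/7 ≈ 1.8571; a fully generic set of size 7 gives K ≈ 4.0000.

|A| = 7, |A + A| = 28, K = 28/7 = 4/1.


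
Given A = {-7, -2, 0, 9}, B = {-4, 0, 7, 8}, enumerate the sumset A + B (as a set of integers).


A + B = {a + b : a ∈ A, b ∈ B}.
Enumerate all |A|·|B| = 4·4 = 16 pairs (a, b) and collect distinct sums.
a = -7: -7+-4=-11, -7+0=-7, -7+7=0, -7+8=1
a = -2: -2+-4=-6, -2+0=-2, -2+7=5, -2+8=6
a = 0: 0+-4=-4, 0+0=0, 0+7=7, 0+8=8
a = 9: 9+-4=5, 9+0=9, 9+7=16, 9+8=17
Collecting distinct sums: A + B = {-11, -7, -6, -4, -2, 0, 1, 5, 6, 7, 8, 9, 16, 17}
|A + B| = 14

A + B = {-11, -7, -6, -4, -2, 0, 1, 5, 6, 7, 8, 9, 16, 17}


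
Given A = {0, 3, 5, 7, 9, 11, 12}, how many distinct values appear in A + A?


A + A = {a + a' : a, a' ∈ A}; |A| = 7.
General bounds: 2|A| - 1 ≤ |A + A| ≤ |A|(|A|+1)/2, i.e. 13 ≤ |A + A| ≤ 28.
Lower bound 2|A|-1 is attained iff A is an arithmetic progression.
Enumerate sums a + a' for a ≤ a' (symmetric, so this suffices):
a = 0: 0+0=0, 0+3=3, 0+5=5, 0+7=7, 0+9=9, 0+11=11, 0+12=12
a = 3: 3+3=6, 3+5=8, 3+7=10, 3+9=12, 3+11=14, 3+12=15
a = 5: 5+5=10, 5+7=12, 5+9=14, 5+11=16, 5+12=17
a = 7: 7+7=14, 7+9=16, 7+11=18, 7+12=19
a = 9: 9+9=18, 9+11=20, 9+12=21
a = 11: 11+11=22, 11+12=23
a = 12: 12+12=24
Distinct sums: {0, 3, 5, 6, 7, 8, 9, 10, 11, 12, 14, 15, 16, 17, 18, 19, 20, 21, 22, 23, 24}
|A + A| = 21

|A + A| = 21


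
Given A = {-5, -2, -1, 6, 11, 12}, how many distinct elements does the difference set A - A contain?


A - A = {a - a' : a, a' ∈ A}; |A| = 6.
Bounds: 2|A|-1 ≤ |A - A| ≤ |A|² - |A| + 1, i.e. 11 ≤ |A - A| ≤ 31.
Note: 0 ∈ A - A always (from a - a). The set is symmetric: if d ∈ A - A then -d ∈ A - A.
Enumerate nonzero differences d = a - a' with a > a' (then include -d):
Positive differences: {1, 3, 4, 5, 6, 7, 8, 11, 12, 13, 14, 16, 17}
Full difference set: {0} ∪ (positive diffs) ∪ (negative diffs).
|A - A| = 1 + 2·13 = 27 (matches direct enumeration: 27).

|A - A| = 27


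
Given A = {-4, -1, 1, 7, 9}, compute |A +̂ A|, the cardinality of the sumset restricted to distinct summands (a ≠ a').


Restricted sumset: A +̂ A = {a + a' : a ∈ A, a' ∈ A, a ≠ a'}.
Equivalently, take A + A and drop any sum 2a that is achievable ONLY as a + a for a ∈ A (i.e. sums representable only with equal summands).
Enumerate pairs (a, a') with a < a' (symmetric, so each unordered pair gives one sum; this covers all a ≠ a'):
  -4 + -1 = -5
  -4 + 1 = -3
  -4 + 7 = 3
  -4 + 9 = 5
  -1 + 1 = 0
  -1 + 7 = 6
  -1 + 9 = 8
  1 + 7 = 8
  1 + 9 = 10
  7 + 9 = 16
Collected distinct sums: {-5, -3, 0, 3, 5, 6, 8, 10, 16}
|A +̂ A| = 9
(Reference bound: |A +̂ A| ≥ 2|A| - 3 for |A| ≥ 2, with |A| = 5 giving ≥ 7.)

|A +̂ A| = 9


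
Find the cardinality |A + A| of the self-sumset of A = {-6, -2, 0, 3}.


A + A = {a + a' : a, a' ∈ A}; |A| = 4.
General bounds: 2|A| - 1 ≤ |A + A| ≤ |A|(|A|+1)/2, i.e. 7 ≤ |A + A| ≤ 10.
Lower bound 2|A|-1 is attained iff A is an arithmetic progression.
Enumerate sums a + a' for a ≤ a' (symmetric, so this suffices):
a = -6: -6+-6=-12, -6+-2=-8, -6+0=-6, -6+3=-3
a = -2: -2+-2=-4, -2+0=-2, -2+3=1
a = 0: 0+0=0, 0+3=3
a = 3: 3+3=6
Distinct sums: {-12, -8, -6, -4, -3, -2, 0, 1, 3, 6}
|A + A| = 10

|A + A| = 10


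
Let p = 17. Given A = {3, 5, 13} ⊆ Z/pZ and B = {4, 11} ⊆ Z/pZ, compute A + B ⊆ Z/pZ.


Work in Z/17Z: reduce every sum a + b modulo 17.
Enumerate all 6 pairs:
a = 3: 3+4=7, 3+11=14
a = 5: 5+4=9, 5+11=16
a = 13: 13+4=0, 13+11=7
Distinct residues collected: {0, 7, 9, 14, 16}
|A + B| = 5 (out of 17 total residues).

A + B = {0, 7, 9, 14, 16}


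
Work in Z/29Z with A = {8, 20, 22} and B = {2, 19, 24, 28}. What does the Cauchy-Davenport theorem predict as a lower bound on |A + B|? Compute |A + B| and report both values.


Cauchy-Davenport: |A + B| ≥ min(p, |A| + |B| - 1) for A, B nonempty in Z/pZ.
|A| = 3, |B| = 4, p = 29.
CD lower bound = min(29, 3 + 4 - 1) = min(29, 6) = 6.
Compute A + B mod 29 directly:
a = 8: 8+2=10, 8+19=27, 8+24=3, 8+28=7
a = 20: 20+2=22, 20+19=10, 20+24=15, 20+28=19
a = 22: 22+2=24, 22+19=12, 22+24=17, 22+28=21
A + B = {3, 7, 10, 12, 15, 17, 19, 21, 22, 24, 27}, so |A + B| = 11.
Verify: 11 ≥ 6? Yes ✓.

CD lower bound = 6, actual |A + B| = 11.


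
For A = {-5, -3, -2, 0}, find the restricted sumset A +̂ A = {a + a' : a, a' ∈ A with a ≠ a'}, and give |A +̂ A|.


Restricted sumset: A +̂ A = {a + a' : a ∈ A, a' ∈ A, a ≠ a'}.
Equivalently, take A + A and drop any sum 2a that is achievable ONLY as a + a for a ∈ A (i.e. sums representable only with equal summands).
Enumerate pairs (a, a') with a < a' (symmetric, so each unordered pair gives one sum; this covers all a ≠ a'):
  -5 + -3 = -8
  -5 + -2 = -7
  -5 + 0 = -5
  -3 + -2 = -5
  -3 + 0 = -3
  -2 + 0 = -2
Collected distinct sums: {-8, -7, -5, -3, -2}
|A +̂ A| = 5
(Reference bound: |A +̂ A| ≥ 2|A| - 3 for |A| ≥ 2, with |A| = 4 giving ≥ 5.)

|A +̂ A| = 5


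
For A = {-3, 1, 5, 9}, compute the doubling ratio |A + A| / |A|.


|A| = 4.
Compute A + A by enumerating all 16 pairs.
A + A = {-6, -2, 2, 6, 10, 14, 18}, so |A + A| = 7.
K = |A + A| / |A| = 7/4 (already in lowest terms) ≈ 1.7500.
Reference: AP of size 4 gives K = 7/4 ≈ 1.7500; a fully generic set of size 4 gives K ≈ 2.5000.

|A| = 4, |A + A| = 7, K = 7/4.


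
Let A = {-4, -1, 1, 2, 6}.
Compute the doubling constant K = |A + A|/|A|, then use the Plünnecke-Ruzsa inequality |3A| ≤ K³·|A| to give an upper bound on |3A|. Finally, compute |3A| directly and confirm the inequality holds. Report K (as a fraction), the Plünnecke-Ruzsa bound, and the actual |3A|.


|A| = 5.
Step 1: Compute A + A by enumerating all 25 pairs.
A + A = {-8, -5, -3, -2, 0, 1, 2, 3, 4, 5, 7, 8, 12}, so |A + A| = 13.
Step 2: Doubling constant K = |A + A|/|A| = 13/5 = 13/5 ≈ 2.6000.
Step 3: Plünnecke-Ruzsa gives |3A| ≤ K³·|A| = (2.6000)³ · 5 ≈ 87.8800.
Step 4: Compute 3A = A + A + A directly by enumerating all triples (a,b,c) ∈ A³; |3A| = 23.
Step 5: Check 23 ≤ 87.8800? Yes ✓.

K = 13/5, Plünnecke-Ruzsa bound K³|A| ≈ 87.8800, |3A| = 23, inequality holds.


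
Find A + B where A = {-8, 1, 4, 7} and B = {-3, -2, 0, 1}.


A + B = {a + b : a ∈ A, b ∈ B}.
Enumerate all |A|·|B| = 4·4 = 16 pairs (a, b) and collect distinct sums.
a = -8: -8+-3=-11, -8+-2=-10, -8+0=-8, -8+1=-7
a = 1: 1+-3=-2, 1+-2=-1, 1+0=1, 1+1=2
a = 4: 4+-3=1, 4+-2=2, 4+0=4, 4+1=5
a = 7: 7+-3=4, 7+-2=5, 7+0=7, 7+1=8
Collecting distinct sums: A + B = {-11, -10, -8, -7, -2, -1, 1, 2, 4, 5, 7, 8}
|A + B| = 12

A + B = {-11, -10, -8, -7, -2, -1, 1, 2, 4, 5, 7, 8}


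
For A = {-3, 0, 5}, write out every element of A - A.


A - A = {a - a' : a, a' ∈ A}.
Compute a - a' for each ordered pair (a, a'):
a = -3: -3--3=0, -3-0=-3, -3-5=-8
a = 0: 0--3=3, 0-0=0, 0-5=-5
a = 5: 5--3=8, 5-0=5, 5-5=0
Collecting distinct values (and noting 0 appears from a-a):
A - A = {-8, -5, -3, 0, 3, 5, 8}
|A - A| = 7

A - A = {-8, -5, -3, 0, 3, 5, 8}


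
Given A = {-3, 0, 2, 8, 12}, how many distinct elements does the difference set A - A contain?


A - A = {a - a' : a, a' ∈ A}; |A| = 5.
Bounds: 2|A|-1 ≤ |A - A| ≤ |A|² - |A| + 1, i.e. 9 ≤ |A - A| ≤ 21.
Note: 0 ∈ A - A always (from a - a). The set is symmetric: if d ∈ A - A then -d ∈ A - A.
Enumerate nonzero differences d = a - a' with a > a' (then include -d):
Positive differences: {2, 3, 4, 5, 6, 8, 10, 11, 12, 15}
Full difference set: {0} ∪ (positive diffs) ∪ (negative diffs).
|A - A| = 1 + 2·10 = 21 (matches direct enumeration: 21).

|A - A| = 21


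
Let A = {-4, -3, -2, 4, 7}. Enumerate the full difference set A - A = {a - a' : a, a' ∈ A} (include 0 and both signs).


A - A = {a - a' : a, a' ∈ A}.
Compute a - a' for each ordered pair (a, a'):
a = -4: -4--4=0, -4--3=-1, -4--2=-2, -4-4=-8, -4-7=-11
a = -3: -3--4=1, -3--3=0, -3--2=-1, -3-4=-7, -3-7=-10
a = -2: -2--4=2, -2--3=1, -2--2=0, -2-4=-6, -2-7=-9
a = 4: 4--4=8, 4--3=7, 4--2=6, 4-4=0, 4-7=-3
a = 7: 7--4=11, 7--3=10, 7--2=9, 7-4=3, 7-7=0
Collecting distinct values (and noting 0 appears from a-a):
A - A = {-11, -10, -9, -8, -7, -6, -3, -2, -1, 0, 1, 2, 3, 6, 7, 8, 9, 10, 11}
|A - A| = 19

A - A = {-11, -10, -9, -8, -7, -6, -3, -2, -1, 0, 1, 2, 3, 6, 7, 8, 9, 10, 11}


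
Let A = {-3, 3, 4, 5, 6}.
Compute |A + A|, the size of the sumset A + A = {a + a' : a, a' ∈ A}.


A + A = {a + a' : a, a' ∈ A}; |A| = 5.
General bounds: 2|A| - 1 ≤ |A + A| ≤ |A|(|A|+1)/2, i.e. 9 ≤ |A + A| ≤ 15.
Lower bound 2|A|-1 is attained iff A is an arithmetic progression.
Enumerate sums a + a' for a ≤ a' (symmetric, so this suffices):
a = -3: -3+-3=-6, -3+3=0, -3+4=1, -3+5=2, -3+6=3
a = 3: 3+3=6, 3+4=7, 3+5=8, 3+6=9
a = 4: 4+4=8, 4+5=9, 4+6=10
a = 5: 5+5=10, 5+6=11
a = 6: 6+6=12
Distinct sums: {-6, 0, 1, 2, 3, 6, 7, 8, 9, 10, 11, 12}
|A + A| = 12

|A + A| = 12


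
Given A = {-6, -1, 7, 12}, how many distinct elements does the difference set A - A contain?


A - A = {a - a' : a, a' ∈ A}; |A| = 4.
Bounds: 2|A|-1 ≤ |A - A| ≤ |A|² - |A| + 1, i.e. 7 ≤ |A - A| ≤ 13.
Note: 0 ∈ A - A always (from a - a). The set is symmetric: if d ∈ A - A then -d ∈ A - A.
Enumerate nonzero differences d = a - a' with a > a' (then include -d):
Positive differences: {5, 8, 13, 18}
Full difference set: {0} ∪ (positive diffs) ∪ (negative diffs).
|A - A| = 1 + 2·4 = 9 (matches direct enumeration: 9).

|A - A| = 9


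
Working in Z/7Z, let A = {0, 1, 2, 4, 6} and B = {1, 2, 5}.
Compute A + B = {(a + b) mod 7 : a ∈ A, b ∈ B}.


Work in Z/7Z: reduce every sum a + b modulo 7.
Enumerate all 15 pairs:
a = 0: 0+1=1, 0+2=2, 0+5=5
a = 1: 1+1=2, 1+2=3, 1+5=6
a = 2: 2+1=3, 2+2=4, 2+5=0
a = 4: 4+1=5, 4+2=6, 4+5=2
a = 6: 6+1=0, 6+2=1, 6+5=4
Distinct residues collected: {0, 1, 2, 3, 4, 5, 6}
|A + B| = 7 (out of 7 total residues).

A + B = {0, 1, 2, 3, 4, 5, 6}


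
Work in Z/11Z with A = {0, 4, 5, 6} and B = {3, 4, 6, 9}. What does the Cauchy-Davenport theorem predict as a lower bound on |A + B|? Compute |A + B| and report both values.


Cauchy-Davenport: |A + B| ≥ min(p, |A| + |B| - 1) for A, B nonempty in Z/pZ.
|A| = 4, |B| = 4, p = 11.
CD lower bound = min(11, 4 + 4 - 1) = min(11, 7) = 7.
Compute A + B mod 11 directly:
a = 0: 0+3=3, 0+4=4, 0+6=6, 0+9=9
a = 4: 4+3=7, 4+4=8, 4+6=10, 4+9=2
a = 5: 5+3=8, 5+4=9, 5+6=0, 5+9=3
a = 6: 6+3=9, 6+4=10, 6+6=1, 6+9=4
A + B = {0, 1, 2, 3, 4, 6, 7, 8, 9, 10}, so |A + B| = 10.
Verify: 10 ≥ 7? Yes ✓.

CD lower bound = 7, actual |A + B| = 10.


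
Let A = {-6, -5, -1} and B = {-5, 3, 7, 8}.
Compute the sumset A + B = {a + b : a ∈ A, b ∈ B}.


A + B = {a + b : a ∈ A, b ∈ B}.
Enumerate all |A|·|B| = 3·4 = 12 pairs (a, b) and collect distinct sums.
a = -6: -6+-5=-11, -6+3=-3, -6+7=1, -6+8=2
a = -5: -5+-5=-10, -5+3=-2, -5+7=2, -5+8=3
a = -1: -1+-5=-6, -1+3=2, -1+7=6, -1+8=7
Collecting distinct sums: A + B = {-11, -10, -6, -3, -2, 1, 2, 3, 6, 7}
|A + B| = 10

A + B = {-11, -10, -6, -3, -2, 1, 2, 3, 6, 7}


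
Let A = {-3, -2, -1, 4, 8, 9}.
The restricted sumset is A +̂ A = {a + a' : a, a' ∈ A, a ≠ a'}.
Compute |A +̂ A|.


Restricted sumset: A +̂ A = {a + a' : a ∈ A, a' ∈ A, a ≠ a'}.
Equivalently, take A + A and drop any sum 2a that is achievable ONLY as a + a for a ∈ A (i.e. sums representable only with equal summands).
Enumerate pairs (a, a') with a < a' (symmetric, so each unordered pair gives one sum; this covers all a ≠ a'):
  -3 + -2 = -5
  -3 + -1 = -4
  -3 + 4 = 1
  -3 + 8 = 5
  -3 + 9 = 6
  -2 + -1 = -3
  -2 + 4 = 2
  -2 + 8 = 6
  -2 + 9 = 7
  -1 + 4 = 3
  -1 + 8 = 7
  -1 + 9 = 8
  4 + 8 = 12
  4 + 9 = 13
  8 + 9 = 17
Collected distinct sums: {-5, -4, -3, 1, 2, 3, 5, 6, 7, 8, 12, 13, 17}
|A +̂ A| = 13
(Reference bound: |A +̂ A| ≥ 2|A| - 3 for |A| ≥ 2, with |A| = 6 giving ≥ 9.)

|A +̂ A| = 13


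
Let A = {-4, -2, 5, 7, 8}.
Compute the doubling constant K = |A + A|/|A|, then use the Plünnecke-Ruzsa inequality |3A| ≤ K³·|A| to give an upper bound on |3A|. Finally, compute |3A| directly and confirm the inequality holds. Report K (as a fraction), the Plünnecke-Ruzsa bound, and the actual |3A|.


|A| = 5.
Step 1: Compute A + A by enumerating all 25 pairs.
A + A = {-8, -6, -4, 1, 3, 4, 5, 6, 10, 12, 13, 14, 15, 16}, so |A + A| = 14.
Step 2: Doubling constant K = |A + A|/|A| = 14/5 = 14/5 ≈ 2.8000.
Step 3: Plünnecke-Ruzsa gives |3A| ≤ K³·|A| = (2.8000)³ · 5 ≈ 109.7600.
Step 4: Compute 3A = A + A + A directly by enumerating all triples (a,b,c) ∈ A³; |3A| = 28.
Step 5: Check 28 ≤ 109.7600? Yes ✓.

K = 14/5, Plünnecke-Ruzsa bound K³|A| ≈ 109.7600, |3A| = 28, inequality holds.


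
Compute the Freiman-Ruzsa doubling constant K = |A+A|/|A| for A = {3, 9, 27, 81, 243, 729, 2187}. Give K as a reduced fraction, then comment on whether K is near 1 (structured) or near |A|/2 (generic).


|A| = 7.
Compute A + A by enumerating all 49 pairs.
A + A = {6, 12, 18, 30, 36, 54, 84, 90, 108, 162, 246, 252, 270, 324, 486, 732, 738, 756, 810, 972, 1458, 2190, 2196, 2214, 2268, 2430, 2916, 4374}, so |A + A| = 28.
K = |A + A| / |A| = 28/7 = 4/1 ≈ 4.0000.
Reference: AP of size 7 gives K = 13/7 ≈ 1.8571; a fully generic set of size 7 gives K ≈ 4.0000.

|A| = 7, |A + A| = 28, K = 28/7 = 4/1.


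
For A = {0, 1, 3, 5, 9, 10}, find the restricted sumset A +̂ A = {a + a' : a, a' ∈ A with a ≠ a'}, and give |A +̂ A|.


Restricted sumset: A +̂ A = {a + a' : a ∈ A, a' ∈ A, a ≠ a'}.
Equivalently, take A + A and drop any sum 2a that is achievable ONLY as a + a for a ∈ A (i.e. sums representable only with equal summands).
Enumerate pairs (a, a') with a < a' (symmetric, so each unordered pair gives one sum; this covers all a ≠ a'):
  0 + 1 = 1
  0 + 3 = 3
  0 + 5 = 5
  0 + 9 = 9
  0 + 10 = 10
  1 + 3 = 4
  1 + 5 = 6
  1 + 9 = 10
  1 + 10 = 11
  3 + 5 = 8
  3 + 9 = 12
  3 + 10 = 13
  5 + 9 = 14
  5 + 10 = 15
  9 + 10 = 19
Collected distinct sums: {1, 3, 4, 5, 6, 8, 9, 10, 11, 12, 13, 14, 15, 19}
|A +̂ A| = 14
(Reference bound: |A +̂ A| ≥ 2|A| - 3 for |A| ≥ 2, with |A| = 6 giving ≥ 9.)

|A +̂ A| = 14


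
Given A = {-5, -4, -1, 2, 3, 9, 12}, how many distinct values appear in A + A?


A + A = {a + a' : a, a' ∈ A}; |A| = 7.
General bounds: 2|A| - 1 ≤ |A + A| ≤ |A|(|A|+1)/2, i.e. 13 ≤ |A + A| ≤ 28.
Lower bound 2|A|-1 is attained iff A is an arithmetic progression.
Enumerate sums a + a' for a ≤ a' (symmetric, so this suffices):
a = -5: -5+-5=-10, -5+-4=-9, -5+-1=-6, -5+2=-3, -5+3=-2, -5+9=4, -5+12=7
a = -4: -4+-4=-8, -4+-1=-5, -4+2=-2, -4+3=-1, -4+9=5, -4+12=8
a = -1: -1+-1=-2, -1+2=1, -1+3=2, -1+9=8, -1+12=11
a = 2: 2+2=4, 2+3=5, 2+9=11, 2+12=14
a = 3: 3+3=6, 3+9=12, 3+12=15
a = 9: 9+9=18, 9+12=21
a = 12: 12+12=24
Distinct sums: {-10, -9, -8, -6, -5, -3, -2, -1, 1, 2, 4, 5, 6, 7, 8, 11, 12, 14, 15, 18, 21, 24}
|A + A| = 22

|A + A| = 22


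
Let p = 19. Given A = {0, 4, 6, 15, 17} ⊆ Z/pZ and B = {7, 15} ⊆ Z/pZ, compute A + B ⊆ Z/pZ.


Work in Z/19Z: reduce every sum a + b modulo 19.
Enumerate all 10 pairs:
a = 0: 0+7=7, 0+15=15
a = 4: 4+7=11, 4+15=0
a = 6: 6+7=13, 6+15=2
a = 15: 15+7=3, 15+15=11
a = 17: 17+7=5, 17+15=13
Distinct residues collected: {0, 2, 3, 5, 7, 11, 13, 15}
|A + B| = 8 (out of 19 total residues).

A + B = {0, 2, 3, 5, 7, 11, 13, 15}


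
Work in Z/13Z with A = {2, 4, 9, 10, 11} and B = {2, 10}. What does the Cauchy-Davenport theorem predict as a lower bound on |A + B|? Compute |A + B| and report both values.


Cauchy-Davenport: |A + B| ≥ min(p, |A| + |B| - 1) for A, B nonempty in Z/pZ.
|A| = 5, |B| = 2, p = 13.
CD lower bound = min(13, 5 + 2 - 1) = min(13, 6) = 6.
Compute A + B mod 13 directly:
a = 2: 2+2=4, 2+10=12
a = 4: 4+2=6, 4+10=1
a = 9: 9+2=11, 9+10=6
a = 10: 10+2=12, 10+10=7
a = 11: 11+2=0, 11+10=8
A + B = {0, 1, 4, 6, 7, 8, 11, 12}, so |A + B| = 8.
Verify: 8 ≥ 6? Yes ✓.

CD lower bound = 6, actual |A + B| = 8.


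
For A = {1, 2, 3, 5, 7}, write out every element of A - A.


A - A = {a - a' : a, a' ∈ A}.
Compute a - a' for each ordered pair (a, a'):
a = 1: 1-1=0, 1-2=-1, 1-3=-2, 1-5=-4, 1-7=-6
a = 2: 2-1=1, 2-2=0, 2-3=-1, 2-5=-3, 2-7=-5
a = 3: 3-1=2, 3-2=1, 3-3=0, 3-5=-2, 3-7=-4
a = 5: 5-1=4, 5-2=3, 5-3=2, 5-5=0, 5-7=-2
a = 7: 7-1=6, 7-2=5, 7-3=4, 7-5=2, 7-7=0
Collecting distinct values (and noting 0 appears from a-a):
A - A = {-6, -5, -4, -3, -2, -1, 0, 1, 2, 3, 4, 5, 6}
|A - A| = 13

A - A = {-6, -5, -4, -3, -2, -1, 0, 1, 2, 3, 4, 5, 6}


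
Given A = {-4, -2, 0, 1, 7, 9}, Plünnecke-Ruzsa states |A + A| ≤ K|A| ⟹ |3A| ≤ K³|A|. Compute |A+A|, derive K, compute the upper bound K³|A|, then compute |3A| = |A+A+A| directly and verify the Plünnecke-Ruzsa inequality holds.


|A| = 6.
Step 1: Compute A + A by enumerating all 36 pairs.
A + A = {-8, -6, -4, -3, -2, -1, 0, 1, 2, 3, 5, 7, 8, 9, 10, 14, 16, 18}, so |A + A| = 18.
Step 2: Doubling constant K = |A + A|/|A| = 18/6 = 18/6 ≈ 3.0000.
Step 3: Plünnecke-Ruzsa gives |3A| ≤ K³·|A| = (3.0000)³ · 6 ≈ 162.0000.
Step 4: Compute 3A = A + A + A directly by enumerating all triples (a,b,c) ∈ A³; |3A| = 33.
Step 5: Check 33 ≤ 162.0000? Yes ✓.

K = 18/6, Plünnecke-Ruzsa bound K³|A| ≈ 162.0000, |3A| = 33, inequality holds.
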